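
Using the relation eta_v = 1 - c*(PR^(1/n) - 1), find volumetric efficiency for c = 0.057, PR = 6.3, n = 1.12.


PR^(1/n) = 6.3^(1/1.12) = 5.17245736
eta_v = 1 - 0.057 * (5.17245736 - 1)
eta_v = 0.7622

0.7622


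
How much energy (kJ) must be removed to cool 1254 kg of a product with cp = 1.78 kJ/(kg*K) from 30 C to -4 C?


dT = 30 - (-4) = 34 K
Q = m * cp * dT = 1254 * 1.78 * 34
Q = 75892 kJ

75892


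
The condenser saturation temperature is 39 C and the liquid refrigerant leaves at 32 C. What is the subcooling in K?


Subcooling = T_cond - T_liquid
Subcooling = 39 - 32
Subcooling = 7 K

7


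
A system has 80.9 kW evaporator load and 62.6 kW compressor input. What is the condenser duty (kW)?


Q_cond = Q_evap + W
Q_cond = 80.9 + 62.6
Q_cond = 143.5 kW

143.5


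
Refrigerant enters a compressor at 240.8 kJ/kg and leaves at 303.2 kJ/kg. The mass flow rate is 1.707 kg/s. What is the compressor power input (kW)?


dh = 303.2 - 240.8 = 62.4 kJ/kg
W = m_dot * dh = 1.707 * 62.4 = 106.52 kW

106.52


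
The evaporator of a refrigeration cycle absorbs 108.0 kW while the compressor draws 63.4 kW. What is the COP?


COP = Q_evap / W
COP = 108.0 / 63.4
COP = 1.703

1.703


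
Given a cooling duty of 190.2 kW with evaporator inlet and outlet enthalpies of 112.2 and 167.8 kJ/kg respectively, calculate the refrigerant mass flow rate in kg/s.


dh = 167.8 - 112.2 = 55.6 kJ/kg
m_dot = Q / dh = 190.2 / 55.6 = 3.4209 kg/s

3.4209


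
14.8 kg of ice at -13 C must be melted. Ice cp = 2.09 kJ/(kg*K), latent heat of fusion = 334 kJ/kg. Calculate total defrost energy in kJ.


Sensible heat = cp * dT = 2.09 * 13 = 27.17 kJ/kg
Total per kg = 27.17 + 334 = 361.17 kJ/kg
Q = m * total = 14.8 * 361.17
Q = 5345.3 kJ

5345.3


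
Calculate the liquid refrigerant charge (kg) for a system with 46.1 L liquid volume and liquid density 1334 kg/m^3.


Charge = V * rho / 1000
Charge = 46.1 * 1334 / 1000
Charge = 61.5 kg

61.5


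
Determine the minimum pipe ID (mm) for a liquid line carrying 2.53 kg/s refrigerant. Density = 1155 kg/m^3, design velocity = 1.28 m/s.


A = m_dot / (rho * v) = 2.53 / (1155 * 1.28) = 0.001711309524 m^2
d = sqrt(4*A/pi) * 1000
d = 46.7 mm

46.7


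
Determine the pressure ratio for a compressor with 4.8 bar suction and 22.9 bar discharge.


PR = P_high / P_low
PR = 22.9 / 4.8
PR = 4.771

4.771


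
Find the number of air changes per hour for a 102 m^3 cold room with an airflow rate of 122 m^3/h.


ACH = flow / volume
ACH = 122 / 102
ACH = 1.196

1.196


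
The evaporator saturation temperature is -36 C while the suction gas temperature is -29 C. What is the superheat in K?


Superheat = T_suction - T_evap
Superheat = -29 - (-36)
Superheat = 7 K

7


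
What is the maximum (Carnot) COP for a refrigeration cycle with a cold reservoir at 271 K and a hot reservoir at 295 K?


dT = 295 - 271 = 24 K
COP_carnot = T_cold / dT = 271 / 24
COP_carnot = 11.292

11.292


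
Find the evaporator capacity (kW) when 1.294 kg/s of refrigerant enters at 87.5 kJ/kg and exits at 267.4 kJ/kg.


dh = 267.4 - 87.5 = 179.9 kJ/kg
Q_evap = m_dot * dh = 1.294 * 179.9
Q_evap = 232.79 kW

232.79


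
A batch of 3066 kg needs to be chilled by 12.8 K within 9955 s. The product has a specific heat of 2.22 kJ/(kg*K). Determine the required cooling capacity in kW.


Q = m * cp * dT / t
Q = 3066 * 2.22 * 12.8 / 9955
Q = 8.752 kW

8.752


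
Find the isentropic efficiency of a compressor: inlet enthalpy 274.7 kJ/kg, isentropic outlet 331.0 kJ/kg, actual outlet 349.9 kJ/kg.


dh_ideal = 331.0 - 274.7 = 56.3 kJ/kg
dh_actual = 349.9 - 274.7 = 75.2 kJ/kg
eta_s = dh_ideal / dh_actual = 56.3 / 75.2
eta_s = 0.7487

0.7487


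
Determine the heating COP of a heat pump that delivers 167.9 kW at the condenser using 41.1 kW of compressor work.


COP_hp = Q_cond / W
COP_hp = 167.9 / 41.1
COP_hp = 4.085

4.085


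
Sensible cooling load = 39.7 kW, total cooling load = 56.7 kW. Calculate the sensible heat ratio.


SHR = Q_sensible / Q_total
SHR = 39.7 / 56.7
SHR = 0.7

0.7


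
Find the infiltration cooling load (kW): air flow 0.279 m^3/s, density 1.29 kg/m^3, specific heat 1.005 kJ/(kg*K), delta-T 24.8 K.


Q = V_dot * rho * cp * dT
Q = 0.279 * 1.29 * 1.005 * 24.8
Q = 8.97 kW

8.97


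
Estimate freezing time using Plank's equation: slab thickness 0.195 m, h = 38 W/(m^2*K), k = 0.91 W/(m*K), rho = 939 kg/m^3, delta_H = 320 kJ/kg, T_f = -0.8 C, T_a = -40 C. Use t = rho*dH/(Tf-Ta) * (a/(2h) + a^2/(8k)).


dT = -0.8 - (-40) = 39.2 K
term1 = a/(2h) = 0.195/(2*38) = 0.002565789474
term2 = a^2/(8k) = 0.195^2/(8*0.91) = 0.005223214286
t = rho*dH*1000/dT * (term1 + term2)
t = 939*320*1000/39.2 * (0.002565789474 + 0.005223214286)
t = 59705 s

59705


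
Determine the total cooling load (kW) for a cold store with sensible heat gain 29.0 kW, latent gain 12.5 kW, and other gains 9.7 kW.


Q_total = Q_s + Q_l + Q_misc
Q_total = 29.0 + 12.5 + 9.7
Q_total = 51.2 kW

51.2


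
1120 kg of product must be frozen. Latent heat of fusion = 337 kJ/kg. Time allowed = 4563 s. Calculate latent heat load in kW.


Q_lat = m * h_fg / t
Q_lat = 1120 * 337 / 4563
Q_lat = 82.72 kW

82.72


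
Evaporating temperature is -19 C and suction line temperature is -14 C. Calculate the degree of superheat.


Superheat = T_suction - T_evap
Superheat = -14 - (-19)
Superheat = 5 K

5


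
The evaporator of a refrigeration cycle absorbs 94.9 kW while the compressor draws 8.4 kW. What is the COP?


COP = Q_evap / W
COP = 94.9 / 8.4
COP = 11.298

11.298


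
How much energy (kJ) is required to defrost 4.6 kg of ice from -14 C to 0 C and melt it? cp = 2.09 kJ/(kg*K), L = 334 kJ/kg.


Sensible heat = cp * dT = 2.09 * 14 = 29.26 kJ/kg
Total per kg = 29.26 + 334 = 363.26 kJ/kg
Q = m * total = 4.6 * 363.26
Q = 1671.0 kJ

1671.0


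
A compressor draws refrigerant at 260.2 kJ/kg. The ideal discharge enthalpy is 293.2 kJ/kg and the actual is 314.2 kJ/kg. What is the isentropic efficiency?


dh_ideal = 293.2 - 260.2 = 33.0 kJ/kg
dh_actual = 314.2 - 260.2 = 54.0 kJ/kg
eta_s = dh_ideal / dh_actual = 33.0 / 54.0
eta_s = 0.6111

0.6111


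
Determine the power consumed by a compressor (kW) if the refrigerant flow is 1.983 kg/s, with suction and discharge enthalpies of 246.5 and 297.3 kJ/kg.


dh = 297.3 - 246.5 = 50.8 kJ/kg
W = m_dot * dh = 1.983 * 50.8 = 100.74 kW

100.74


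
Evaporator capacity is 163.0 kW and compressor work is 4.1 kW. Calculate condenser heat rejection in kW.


Q_cond = Q_evap + W
Q_cond = 163.0 + 4.1
Q_cond = 167.1 kW

167.1


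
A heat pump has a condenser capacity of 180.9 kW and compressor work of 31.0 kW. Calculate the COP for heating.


COP_hp = Q_cond / W
COP_hp = 180.9 / 31.0
COP_hp = 5.835

5.835


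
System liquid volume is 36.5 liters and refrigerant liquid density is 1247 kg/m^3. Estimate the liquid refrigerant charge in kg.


Charge = V * rho / 1000
Charge = 36.5 * 1247 / 1000
Charge = 45.52 kg

45.52


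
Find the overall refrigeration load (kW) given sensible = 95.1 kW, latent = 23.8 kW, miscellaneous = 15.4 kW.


Q_total = Q_s + Q_l + Q_misc
Q_total = 95.1 + 23.8 + 15.4
Q_total = 134.3 kW

134.3


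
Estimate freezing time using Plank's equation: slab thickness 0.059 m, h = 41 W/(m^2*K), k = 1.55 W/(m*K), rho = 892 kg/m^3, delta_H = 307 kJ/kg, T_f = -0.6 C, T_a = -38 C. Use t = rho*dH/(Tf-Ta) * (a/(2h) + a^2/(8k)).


dT = -0.6 - (-38) = 37.4 K
term1 = a/(2h) = 0.059/(2*41) = 0.0007195121951
term2 = a^2/(8k) = 0.059^2/(8*1.55) = 0.0002807258065
t = rho*dH*1000/dT * (term1 + term2)
t = 892*307*1000/37.4 * (0.0007195121951 + 0.0002807258065)
t = 7324 s

7324


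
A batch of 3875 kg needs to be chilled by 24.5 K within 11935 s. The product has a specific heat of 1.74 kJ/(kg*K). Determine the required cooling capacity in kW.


Q = m * cp * dT / t
Q = 3875 * 1.74 * 24.5 / 11935
Q = 13.841 kW

13.841


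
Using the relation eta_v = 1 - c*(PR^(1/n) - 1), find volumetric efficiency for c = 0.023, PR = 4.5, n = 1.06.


PR^(1/n) = 4.5^(1/1.06) = 4.1327413
eta_v = 1 - 0.023 * (4.1327413 - 1)
eta_v = 0.9279

0.9279


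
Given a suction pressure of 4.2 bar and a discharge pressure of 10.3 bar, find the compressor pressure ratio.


PR = P_high / P_low
PR = 10.3 / 4.2
PR = 2.452

2.452


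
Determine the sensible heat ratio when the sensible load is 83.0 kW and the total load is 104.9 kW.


SHR = Q_sensible / Q_total
SHR = 83.0 / 104.9
SHR = 0.791

0.791


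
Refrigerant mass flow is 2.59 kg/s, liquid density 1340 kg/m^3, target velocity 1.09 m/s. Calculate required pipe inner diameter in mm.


A = m_dot / (rho * v) = 2.59 / (1340 * 1.09) = 0.001773243872 m^2
d = sqrt(4*A/pi) * 1000
d = 47.5 mm

47.5


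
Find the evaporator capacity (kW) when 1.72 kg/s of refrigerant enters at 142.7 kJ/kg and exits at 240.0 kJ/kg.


dh = 240.0 - 142.7 = 97.3 kJ/kg
Q_evap = m_dot * dh = 1.72 * 97.3
Q_evap = 167.36 kW

167.36


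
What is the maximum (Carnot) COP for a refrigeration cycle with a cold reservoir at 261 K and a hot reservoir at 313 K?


dT = 313 - 261 = 52 K
COP_carnot = T_cold / dT = 261 / 52
COP_carnot = 5.019

5.019


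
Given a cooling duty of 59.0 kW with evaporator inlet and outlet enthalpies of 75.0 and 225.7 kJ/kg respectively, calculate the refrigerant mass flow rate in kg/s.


dh = 225.7 - 75.0 = 150.7 kJ/kg
m_dot = Q / dh = 59.0 / 150.7 = 0.3915 kg/s

0.3915


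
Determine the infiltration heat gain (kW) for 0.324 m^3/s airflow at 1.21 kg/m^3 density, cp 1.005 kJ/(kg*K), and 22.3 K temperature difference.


Q = V_dot * rho * cp * dT
Q = 0.324 * 1.21 * 1.005 * 22.3
Q = 8.786 kW

8.786


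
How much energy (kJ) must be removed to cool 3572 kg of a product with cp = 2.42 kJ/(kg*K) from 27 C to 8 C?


dT = 27 - (8) = 19 K
Q = m * cp * dT = 3572 * 2.42 * 19
Q = 164241 kJ

164241


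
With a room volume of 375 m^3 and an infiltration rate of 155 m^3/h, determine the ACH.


ACH = flow / volume
ACH = 155 / 375
ACH = 0.413

0.413


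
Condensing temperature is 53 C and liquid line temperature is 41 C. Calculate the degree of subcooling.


Subcooling = T_cond - T_liquid
Subcooling = 53 - 41
Subcooling = 12 K

12


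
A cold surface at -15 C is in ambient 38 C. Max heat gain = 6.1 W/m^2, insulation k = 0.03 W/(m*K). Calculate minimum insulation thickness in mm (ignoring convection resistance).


dT = 38 - (-15) = 53 K
thickness = k * dT / q_max * 1000
thickness = 0.03 * 53 / 6.1 * 1000
thickness = 260.7 mm

260.7


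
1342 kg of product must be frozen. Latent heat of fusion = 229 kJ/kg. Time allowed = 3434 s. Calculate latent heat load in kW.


Q_lat = m * h_fg / t
Q_lat = 1342 * 229 / 3434
Q_lat = 89.49 kW

89.49


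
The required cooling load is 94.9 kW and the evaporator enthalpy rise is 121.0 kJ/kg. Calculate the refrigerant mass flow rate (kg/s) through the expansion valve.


m_dot = Q / dh
m_dot = 94.9 / 121.0
m_dot = 0.7843 kg/s

0.7843


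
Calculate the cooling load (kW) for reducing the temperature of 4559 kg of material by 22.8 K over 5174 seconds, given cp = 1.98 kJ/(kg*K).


Q = m * cp * dT / t
Q = 4559 * 1.98 * 22.8 / 5174
Q = 39.778 kW

39.778


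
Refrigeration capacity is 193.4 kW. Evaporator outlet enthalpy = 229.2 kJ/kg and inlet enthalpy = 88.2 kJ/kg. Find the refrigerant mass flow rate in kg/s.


dh = 229.2 - 88.2 = 141.0 kJ/kg
m_dot = Q / dh = 193.4 / 141.0 = 1.3716 kg/s

1.3716


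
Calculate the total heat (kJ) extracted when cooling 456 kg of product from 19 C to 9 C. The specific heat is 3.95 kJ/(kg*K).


dT = 19 - (9) = 10 K
Q = m * cp * dT = 456 * 3.95 * 10
Q = 18012 kJ

18012


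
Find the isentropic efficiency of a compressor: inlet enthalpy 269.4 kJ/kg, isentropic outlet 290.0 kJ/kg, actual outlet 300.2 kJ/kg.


dh_ideal = 290.0 - 269.4 = 20.6 kJ/kg
dh_actual = 300.2 - 269.4 = 30.8 kJ/kg
eta_s = dh_ideal / dh_actual = 20.6 / 30.8
eta_s = 0.6688

0.6688


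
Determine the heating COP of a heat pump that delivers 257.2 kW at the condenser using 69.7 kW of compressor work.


COP_hp = Q_cond / W
COP_hp = 257.2 / 69.7
COP_hp = 3.69

3.69


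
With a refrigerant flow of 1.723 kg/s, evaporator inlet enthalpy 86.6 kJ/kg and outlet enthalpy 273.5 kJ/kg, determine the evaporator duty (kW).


dh = 273.5 - 86.6 = 186.9 kJ/kg
Q_evap = m_dot * dh = 1.723 * 186.9
Q_evap = 322.03 kW

322.03


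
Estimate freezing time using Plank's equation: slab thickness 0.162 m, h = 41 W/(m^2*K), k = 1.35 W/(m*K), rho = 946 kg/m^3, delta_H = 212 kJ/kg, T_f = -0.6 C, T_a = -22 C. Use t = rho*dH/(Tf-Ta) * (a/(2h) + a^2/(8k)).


dT = -0.6 - (-22) = 21.4 K
term1 = a/(2h) = 0.162/(2*41) = 0.001975609756
term2 = a^2/(8k) = 0.162^2/(8*1.35) = 0.00243
t = rho*dH*1000/dT * (term1 + term2)
t = 946*212*1000/21.4 * (0.001975609756 + 0.00243)
t = 41288 s

41288


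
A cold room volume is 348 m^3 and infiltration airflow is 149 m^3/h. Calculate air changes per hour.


ACH = flow / volume
ACH = 149 / 348
ACH = 0.428

0.428


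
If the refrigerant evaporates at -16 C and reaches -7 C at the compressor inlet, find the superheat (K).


Superheat = T_suction - T_evap
Superheat = -7 - (-16)
Superheat = 9 K

9


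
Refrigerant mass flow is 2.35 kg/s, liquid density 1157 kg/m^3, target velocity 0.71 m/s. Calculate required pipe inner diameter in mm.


A = m_dot / (rho * v) = 2.35 / (1157 * 0.71) = 0.002860725285 m^2
d = sqrt(4*A/pi) * 1000
d = 60.4 mm

60.4


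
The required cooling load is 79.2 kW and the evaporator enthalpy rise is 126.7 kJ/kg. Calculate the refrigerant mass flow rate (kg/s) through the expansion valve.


m_dot = Q / dh
m_dot = 79.2 / 126.7
m_dot = 0.6251 kg/s

0.6251


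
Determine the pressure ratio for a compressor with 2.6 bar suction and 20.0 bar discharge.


PR = P_high / P_low
PR = 20.0 / 2.6
PR = 7.692

7.692


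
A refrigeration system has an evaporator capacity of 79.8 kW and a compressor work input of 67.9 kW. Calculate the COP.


COP = Q_evap / W
COP = 79.8 / 67.9
COP = 1.175

1.175


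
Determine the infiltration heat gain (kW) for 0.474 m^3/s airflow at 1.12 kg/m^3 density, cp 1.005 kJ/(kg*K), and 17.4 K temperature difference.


Q = V_dot * rho * cp * dT
Q = 0.474 * 1.12 * 1.005 * 17.4
Q = 9.283 kW

9.283


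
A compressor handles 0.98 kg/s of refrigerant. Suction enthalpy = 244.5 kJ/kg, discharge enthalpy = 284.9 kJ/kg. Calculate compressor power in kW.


dh = 284.9 - 244.5 = 40.4 kJ/kg
W = m_dot * dh = 0.98 * 40.4 = 39.59 kW

39.59


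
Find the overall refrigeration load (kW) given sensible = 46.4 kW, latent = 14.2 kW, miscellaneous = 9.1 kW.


Q_total = Q_s + Q_l + Q_misc
Q_total = 46.4 + 14.2 + 9.1
Q_total = 69.7 kW

69.7


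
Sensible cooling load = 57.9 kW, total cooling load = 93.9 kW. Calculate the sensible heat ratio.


SHR = Q_sensible / Q_total
SHR = 57.9 / 93.9
SHR = 0.617

0.617


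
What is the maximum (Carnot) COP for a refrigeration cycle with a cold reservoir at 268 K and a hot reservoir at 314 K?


dT = 314 - 268 = 46 K
COP_carnot = T_cold / dT = 268 / 46
COP_carnot = 5.826

5.826


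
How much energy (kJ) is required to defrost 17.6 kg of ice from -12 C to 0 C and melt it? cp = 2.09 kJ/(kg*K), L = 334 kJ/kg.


Sensible heat = cp * dT = 2.09 * 12 = 25.08 kJ/kg
Total per kg = 25.08 + 334 = 359.08 kJ/kg
Q = m * total = 17.6 * 359.08
Q = 6319.8 kJ

6319.8


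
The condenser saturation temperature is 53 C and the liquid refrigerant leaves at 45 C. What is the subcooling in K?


Subcooling = T_cond - T_liquid
Subcooling = 53 - 45
Subcooling = 8 K

8


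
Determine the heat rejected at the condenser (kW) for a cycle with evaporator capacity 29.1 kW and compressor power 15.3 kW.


Q_cond = Q_evap + W
Q_cond = 29.1 + 15.3
Q_cond = 44.4 kW

44.4


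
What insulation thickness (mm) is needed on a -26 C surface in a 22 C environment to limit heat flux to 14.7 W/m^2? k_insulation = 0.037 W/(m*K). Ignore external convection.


dT = 22 - (-26) = 48 K
thickness = k * dT / q_max * 1000
thickness = 0.037 * 48 / 14.7 * 1000
thickness = 120.8 mm

120.8


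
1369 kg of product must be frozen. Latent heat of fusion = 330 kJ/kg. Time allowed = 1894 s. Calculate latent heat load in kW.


Q_lat = m * h_fg / t
Q_lat = 1369 * 330 / 1894
Q_lat = 238.53 kW

238.53


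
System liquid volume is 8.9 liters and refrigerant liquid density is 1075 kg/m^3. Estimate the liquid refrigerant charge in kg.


Charge = V * rho / 1000
Charge = 8.9 * 1075 / 1000
Charge = 9.57 kg

9.57


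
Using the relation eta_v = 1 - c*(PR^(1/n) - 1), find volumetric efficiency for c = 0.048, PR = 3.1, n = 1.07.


PR^(1/n) = 3.1^(1/1.07) = 2.87883342
eta_v = 1 - 0.048 * (2.87883342 - 1)
eta_v = 0.9098

0.9098


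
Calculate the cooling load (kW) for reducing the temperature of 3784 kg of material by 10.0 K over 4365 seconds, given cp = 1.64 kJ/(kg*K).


Q = m * cp * dT / t
Q = 3784 * 1.64 * 10.0 / 4365
Q = 14.217 kW

14.217


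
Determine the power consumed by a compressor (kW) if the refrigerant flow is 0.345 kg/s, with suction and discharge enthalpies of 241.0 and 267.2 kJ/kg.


dh = 267.2 - 241.0 = 26.2 kJ/kg
W = m_dot * dh = 0.345 * 26.2 = 9.04 kW

9.04


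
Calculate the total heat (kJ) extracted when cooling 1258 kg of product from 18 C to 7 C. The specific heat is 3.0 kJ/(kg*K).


dT = 18 - (7) = 11 K
Q = m * cp * dT = 1258 * 3.0 * 11
Q = 41514 kJ

41514


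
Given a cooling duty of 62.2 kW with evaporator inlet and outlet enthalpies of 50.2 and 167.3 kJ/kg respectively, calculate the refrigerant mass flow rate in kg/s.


dh = 167.3 - 50.2 = 117.1 kJ/kg
m_dot = Q / dh = 62.2 / 117.1 = 0.5312 kg/s

0.5312


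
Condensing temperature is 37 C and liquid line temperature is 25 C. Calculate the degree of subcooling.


Subcooling = T_cond - T_liquid
Subcooling = 37 - 25
Subcooling = 12 K

12


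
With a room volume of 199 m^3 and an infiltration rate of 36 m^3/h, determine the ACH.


ACH = flow / volume
ACH = 36 / 199
ACH = 0.181

0.181


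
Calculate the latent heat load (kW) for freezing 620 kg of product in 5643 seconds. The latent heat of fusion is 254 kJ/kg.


Q_lat = m * h_fg / t
Q_lat = 620 * 254 / 5643
Q_lat = 27.91 kW

27.91


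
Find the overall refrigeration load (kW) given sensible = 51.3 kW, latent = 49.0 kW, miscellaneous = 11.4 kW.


Q_total = Q_s + Q_l + Q_misc
Q_total = 51.3 + 49.0 + 11.4
Q_total = 111.7 kW

111.7


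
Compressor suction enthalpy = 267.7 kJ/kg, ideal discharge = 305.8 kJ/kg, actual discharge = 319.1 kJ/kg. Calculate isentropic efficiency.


dh_ideal = 305.8 - 267.7 = 38.1 kJ/kg
dh_actual = 319.1 - 267.7 = 51.4 kJ/kg
eta_s = dh_ideal / dh_actual = 38.1 / 51.4
eta_s = 0.7412

0.7412


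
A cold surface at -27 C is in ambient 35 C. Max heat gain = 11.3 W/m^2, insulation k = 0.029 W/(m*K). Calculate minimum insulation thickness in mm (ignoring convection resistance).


dT = 35 - (-27) = 62 K
thickness = k * dT / q_max * 1000
thickness = 0.029 * 62 / 11.3 * 1000
thickness = 159.1 mm

159.1


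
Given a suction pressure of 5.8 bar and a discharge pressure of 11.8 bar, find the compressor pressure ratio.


PR = P_high / P_low
PR = 11.8 / 5.8
PR = 2.034

2.034


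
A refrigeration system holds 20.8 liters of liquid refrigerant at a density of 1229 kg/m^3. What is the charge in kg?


Charge = V * rho / 1000
Charge = 20.8 * 1229 / 1000
Charge = 25.56 kg

25.56


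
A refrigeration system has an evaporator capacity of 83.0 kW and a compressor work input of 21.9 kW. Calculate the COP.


COP = Q_evap / W
COP = 83.0 / 21.9
COP = 3.79

3.79


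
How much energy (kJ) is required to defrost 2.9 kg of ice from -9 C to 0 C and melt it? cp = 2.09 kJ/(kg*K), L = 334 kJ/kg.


Sensible heat = cp * dT = 2.09 * 9 = 18.81 kJ/kg
Total per kg = 18.81 + 334 = 352.81 kJ/kg
Q = m * total = 2.9 * 352.81
Q = 1023.1 kJ

1023.1


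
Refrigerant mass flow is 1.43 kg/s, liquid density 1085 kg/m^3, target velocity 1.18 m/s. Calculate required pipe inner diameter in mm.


A = m_dot / (rho * v) = 1.43 / (1085 * 1.18) = 0.001116925721 m^2
d = sqrt(4*A/pi) * 1000
d = 37.7 mm

37.7


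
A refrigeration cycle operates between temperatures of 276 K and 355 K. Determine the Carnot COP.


dT = 355 - 276 = 79 K
COP_carnot = T_cold / dT = 276 / 79
COP_carnot = 3.494

3.494


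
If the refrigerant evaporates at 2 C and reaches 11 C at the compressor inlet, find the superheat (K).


Superheat = T_suction - T_evap
Superheat = 11 - (2)
Superheat = 9 K

9


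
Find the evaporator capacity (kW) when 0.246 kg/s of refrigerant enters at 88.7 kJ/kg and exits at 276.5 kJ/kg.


dh = 276.5 - 88.7 = 187.8 kJ/kg
Q_evap = m_dot * dh = 0.246 * 187.8
Q_evap = 46.2 kW

46.2


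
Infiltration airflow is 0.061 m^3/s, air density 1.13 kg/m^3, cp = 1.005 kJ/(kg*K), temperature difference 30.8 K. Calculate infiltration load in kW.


Q = V_dot * rho * cp * dT
Q = 0.061 * 1.13 * 1.005 * 30.8
Q = 2.134 kW

2.134


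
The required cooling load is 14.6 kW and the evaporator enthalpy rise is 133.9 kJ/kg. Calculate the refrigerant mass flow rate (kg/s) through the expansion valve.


m_dot = Q / dh
m_dot = 14.6 / 133.9
m_dot = 0.109 kg/s

0.109


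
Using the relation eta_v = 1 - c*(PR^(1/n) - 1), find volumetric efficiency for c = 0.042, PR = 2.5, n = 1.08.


PR^(1/n) = 2.5^(1/1.08) = 2.33594693
eta_v = 1 - 0.042 * (2.33594693 - 1)
eta_v = 0.9439

0.9439


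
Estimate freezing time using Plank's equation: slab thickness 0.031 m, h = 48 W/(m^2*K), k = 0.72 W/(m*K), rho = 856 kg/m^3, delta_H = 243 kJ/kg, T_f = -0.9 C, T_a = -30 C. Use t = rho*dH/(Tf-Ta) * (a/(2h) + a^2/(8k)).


dT = -0.9 - (-30) = 29.1 K
term1 = a/(2h) = 0.031/(2*48) = 0.0003229166667
term2 = a^2/(8k) = 0.031^2/(8*0.72) = 0.0001668402778
t = rho*dH*1000/dT * (term1 + term2)
t = 856*243*1000/29.1 * (0.0003229166667 + 0.0001668402778)
t = 3501 s

3501


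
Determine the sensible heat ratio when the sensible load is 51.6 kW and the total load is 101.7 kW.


SHR = Q_sensible / Q_total
SHR = 51.6 / 101.7
SHR = 0.507

0.507


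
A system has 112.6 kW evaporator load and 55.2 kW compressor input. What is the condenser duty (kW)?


Q_cond = Q_evap + W
Q_cond = 112.6 + 55.2
Q_cond = 167.8 kW

167.8


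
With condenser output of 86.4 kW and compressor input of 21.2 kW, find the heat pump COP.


COP_hp = Q_cond / W
COP_hp = 86.4 / 21.2
COP_hp = 4.075

4.075


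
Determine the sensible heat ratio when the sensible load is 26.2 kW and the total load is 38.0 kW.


SHR = Q_sensible / Q_total
SHR = 26.2 / 38.0
SHR = 0.689

0.689


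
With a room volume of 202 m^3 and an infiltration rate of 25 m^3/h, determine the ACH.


ACH = flow / volume
ACH = 25 / 202
ACH = 0.124

0.124


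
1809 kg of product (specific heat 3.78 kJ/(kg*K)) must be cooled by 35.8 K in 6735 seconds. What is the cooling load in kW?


Q = m * cp * dT / t
Q = 1809 * 3.78 * 35.8 / 6735
Q = 36.348 kW

36.348


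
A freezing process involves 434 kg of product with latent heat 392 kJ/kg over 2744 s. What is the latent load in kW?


Q_lat = m * h_fg / t
Q_lat = 434 * 392 / 2744
Q_lat = 62.0 kW

62.0


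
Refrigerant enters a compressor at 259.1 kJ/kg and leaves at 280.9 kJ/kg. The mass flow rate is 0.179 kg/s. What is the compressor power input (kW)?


dh = 280.9 - 259.1 = 21.8 kJ/kg
W = m_dot * dh = 0.179 * 21.8 = 3.9 kW

3.9


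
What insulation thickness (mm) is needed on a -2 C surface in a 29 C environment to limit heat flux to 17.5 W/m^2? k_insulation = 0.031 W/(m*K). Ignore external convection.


dT = 29 - (-2) = 31 K
thickness = k * dT / q_max * 1000
thickness = 0.031 * 31 / 17.5 * 1000
thickness = 54.9 mm

54.9


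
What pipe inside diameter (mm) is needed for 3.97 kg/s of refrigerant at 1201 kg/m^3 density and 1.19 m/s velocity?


A = m_dot / (rho * v) = 3.97 / (1201 * 1.19) = 0.002777797214 m^2
d = sqrt(4*A/pi) * 1000
d = 59.5 mm

59.5


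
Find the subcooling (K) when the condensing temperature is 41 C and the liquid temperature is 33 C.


Subcooling = T_cond - T_liquid
Subcooling = 41 - 33
Subcooling = 8 K

8


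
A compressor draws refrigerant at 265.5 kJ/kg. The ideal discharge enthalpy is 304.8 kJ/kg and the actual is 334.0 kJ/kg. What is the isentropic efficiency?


dh_ideal = 304.8 - 265.5 = 39.3 kJ/kg
dh_actual = 334.0 - 265.5 = 68.5 kJ/kg
eta_s = dh_ideal / dh_actual = 39.3 / 68.5
eta_s = 0.5737

0.5737


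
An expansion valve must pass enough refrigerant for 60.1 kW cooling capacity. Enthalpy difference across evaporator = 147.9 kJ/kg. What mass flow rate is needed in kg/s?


m_dot = Q / dh
m_dot = 60.1 / 147.9
m_dot = 0.4064 kg/s

0.4064


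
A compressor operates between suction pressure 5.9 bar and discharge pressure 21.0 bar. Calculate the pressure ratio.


PR = P_high / P_low
PR = 21.0 / 5.9
PR = 3.559

3.559


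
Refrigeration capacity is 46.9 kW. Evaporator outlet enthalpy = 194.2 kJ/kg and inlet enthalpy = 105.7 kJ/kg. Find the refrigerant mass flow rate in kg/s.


dh = 194.2 - 105.7 = 88.5 kJ/kg
m_dot = Q / dh = 46.9 / 88.5 = 0.5299 kg/s

0.5299


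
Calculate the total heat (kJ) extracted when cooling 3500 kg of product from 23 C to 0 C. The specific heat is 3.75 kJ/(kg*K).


dT = 23 - (0) = 23 K
Q = m * cp * dT = 3500 * 3.75 * 23
Q = 301875 kJ

301875


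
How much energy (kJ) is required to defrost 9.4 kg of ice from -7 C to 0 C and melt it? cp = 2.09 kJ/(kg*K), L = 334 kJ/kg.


Sensible heat = cp * dT = 2.09 * 7 = 14.63 kJ/kg
Total per kg = 14.63 + 334 = 348.63 kJ/kg
Q = m * total = 9.4 * 348.63
Q = 3277.1 kJ

3277.1


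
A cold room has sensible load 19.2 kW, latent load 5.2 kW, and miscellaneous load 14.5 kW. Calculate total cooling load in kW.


Q_total = Q_s + Q_l + Q_misc
Q_total = 19.2 + 5.2 + 14.5
Q_total = 38.9 kW

38.9


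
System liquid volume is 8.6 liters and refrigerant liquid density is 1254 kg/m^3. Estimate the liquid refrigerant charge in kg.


Charge = V * rho / 1000
Charge = 8.6 * 1254 / 1000
Charge = 10.78 kg

10.78


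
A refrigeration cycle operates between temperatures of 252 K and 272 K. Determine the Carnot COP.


dT = 272 - 252 = 20 K
COP_carnot = T_cold / dT = 252 / 20
COP_carnot = 12.6

12.6


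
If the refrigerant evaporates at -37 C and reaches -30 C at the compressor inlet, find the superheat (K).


Superheat = T_suction - T_evap
Superheat = -30 - (-37)
Superheat = 7 K

7


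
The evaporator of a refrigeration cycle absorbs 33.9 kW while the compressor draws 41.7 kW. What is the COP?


COP = Q_evap / W
COP = 33.9 / 41.7
COP = 0.813

0.813


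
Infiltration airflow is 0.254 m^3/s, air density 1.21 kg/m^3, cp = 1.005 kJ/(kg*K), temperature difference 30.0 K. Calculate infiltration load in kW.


Q = V_dot * rho * cp * dT
Q = 0.254 * 1.21 * 1.005 * 30.0
Q = 9.266 kW

9.266


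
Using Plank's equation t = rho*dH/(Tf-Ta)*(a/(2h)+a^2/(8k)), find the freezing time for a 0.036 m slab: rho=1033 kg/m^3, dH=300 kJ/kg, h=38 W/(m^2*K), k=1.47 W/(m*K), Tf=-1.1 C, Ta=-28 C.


dT = -1.1 - (-28) = 26.9 K
term1 = a/(2h) = 0.036/(2*38) = 0.0004736842105
term2 = a^2/(8k) = 0.036^2/(8*1.47) = 0.0001102040816
t = rho*dH*1000/dT * (term1 + term2)
t = 1033*300*1000/26.9 * (0.0004736842105 + 0.0001102040816)
t = 6727 s

6727


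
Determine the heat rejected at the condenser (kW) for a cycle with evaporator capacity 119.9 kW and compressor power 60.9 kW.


Q_cond = Q_evap + W
Q_cond = 119.9 + 60.9
Q_cond = 180.8 kW

180.8


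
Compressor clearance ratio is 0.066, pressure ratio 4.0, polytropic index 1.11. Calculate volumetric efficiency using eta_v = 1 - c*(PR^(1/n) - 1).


PR^(1/n) = 4.0^(1/1.11) = 3.48655394
eta_v = 1 - 0.066 * (3.48655394 - 1)
eta_v = 0.8359

0.8359


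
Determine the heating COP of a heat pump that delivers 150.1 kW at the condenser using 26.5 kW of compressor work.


COP_hp = Q_cond / W
COP_hp = 150.1 / 26.5
COP_hp = 5.664

5.664


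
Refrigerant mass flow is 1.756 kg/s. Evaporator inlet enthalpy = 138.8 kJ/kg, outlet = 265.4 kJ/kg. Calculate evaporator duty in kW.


dh = 265.4 - 138.8 = 126.6 kJ/kg
Q_evap = m_dot * dh = 1.756 * 126.6
Q_evap = 222.31 kW

222.31


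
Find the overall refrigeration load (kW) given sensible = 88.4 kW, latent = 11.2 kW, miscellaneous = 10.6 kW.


Q_total = Q_s + Q_l + Q_misc
Q_total = 88.4 + 11.2 + 10.6
Q_total = 110.2 kW

110.2


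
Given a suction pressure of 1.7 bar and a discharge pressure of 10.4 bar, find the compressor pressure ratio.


PR = P_high / P_low
PR = 10.4 / 1.7
PR = 6.118

6.118


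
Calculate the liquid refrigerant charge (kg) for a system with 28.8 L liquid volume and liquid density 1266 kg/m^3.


Charge = V * rho / 1000
Charge = 28.8 * 1266 / 1000
Charge = 36.46 kg

36.46


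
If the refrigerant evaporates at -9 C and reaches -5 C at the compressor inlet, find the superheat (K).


Superheat = T_suction - T_evap
Superheat = -5 - (-9)
Superheat = 4 K

4


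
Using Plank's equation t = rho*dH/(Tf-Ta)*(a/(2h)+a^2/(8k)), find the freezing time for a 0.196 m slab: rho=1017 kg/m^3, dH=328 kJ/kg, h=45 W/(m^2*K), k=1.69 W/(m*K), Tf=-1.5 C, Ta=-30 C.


dT = -1.5 - (-30) = 28.5 K
term1 = a/(2h) = 0.196/(2*45) = 0.002177777778
term2 = a^2/(8k) = 0.196^2/(8*1.69) = 0.002841420118
t = rho*dH*1000/dT * (term1 + term2)
t = 1017*328*1000/28.5 * (0.002177777778 + 0.002841420118)
t = 58747 s

58747


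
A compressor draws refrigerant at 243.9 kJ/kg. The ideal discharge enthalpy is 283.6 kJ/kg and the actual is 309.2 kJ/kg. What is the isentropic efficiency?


dh_ideal = 283.6 - 243.9 = 39.7 kJ/kg
dh_actual = 309.2 - 243.9 = 65.3 kJ/kg
eta_s = dh_ideal / dh_actual = 39.7 / 65.3
eta_s = 0.608

0.608


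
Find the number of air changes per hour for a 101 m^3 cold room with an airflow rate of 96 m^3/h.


ACH = flow / volume
ACH = 96 / 101
ACH = 0.95

0.95


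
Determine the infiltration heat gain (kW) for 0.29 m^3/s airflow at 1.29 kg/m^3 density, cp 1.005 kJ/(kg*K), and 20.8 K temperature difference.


Q = V_dot * rho * cp * dT
Q = 0.29 * 1.29 * 1.005 * 20.8
Q = 7.82 kW

7.82


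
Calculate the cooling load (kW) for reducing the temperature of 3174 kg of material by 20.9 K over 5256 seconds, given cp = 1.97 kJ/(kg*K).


Q = m * cp * dT / t
Q = 3174 * 1.97 * 20.9 / 5256
Q = 24.864 kW

24.864


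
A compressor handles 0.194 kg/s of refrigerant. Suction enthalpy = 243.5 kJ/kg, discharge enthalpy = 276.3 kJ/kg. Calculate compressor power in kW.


dh = 276.3 - 243.5 = 32.8 kJ/kg
W = m_dot * dh = 0.194 * 32.8 = 6.36 kW

6.36


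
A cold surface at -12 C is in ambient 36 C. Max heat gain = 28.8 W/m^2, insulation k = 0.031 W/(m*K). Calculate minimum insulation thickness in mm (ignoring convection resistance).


dT = 36 - (-12) = 48 K
thickness = k * dT / q_max * 1000
thickness = 0.031 * 48 / 28.8 * 1000
thickness = 51.7 mm

51.7


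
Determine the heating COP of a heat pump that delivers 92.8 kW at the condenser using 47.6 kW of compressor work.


COP_hp = Q_cond / W
COP_hp = 92.8 / 47.6
COP_hp = 1.95

1.95


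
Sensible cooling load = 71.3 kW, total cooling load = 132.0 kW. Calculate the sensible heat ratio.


SHR = Q_sensible / Q_total
SHR = 71.3 / 132.0
SHR = 0.54

0.54


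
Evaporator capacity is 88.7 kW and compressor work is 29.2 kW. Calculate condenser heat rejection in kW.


Q_cond = Q_evap + W
Q_cond = 88.7 + 29.2
Q_cond = 117.9 kW

117.9


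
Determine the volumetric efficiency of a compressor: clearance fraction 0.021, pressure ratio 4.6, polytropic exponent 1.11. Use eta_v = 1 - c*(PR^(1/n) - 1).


PR^(1/n) = 4.6^(1/1.11) = 3.95438662
eta_v = 1 - 0.021 * (3.95438662 - 1)
eta_v = 0.938

0.938


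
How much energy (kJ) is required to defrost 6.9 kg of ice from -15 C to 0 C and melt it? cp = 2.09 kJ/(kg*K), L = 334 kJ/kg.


Sensible heat = cp * dT = 2.09 * 15 = 31.35 kJ/kg
Total per kg = 31.35 + 334 = 365.35 kJ/kg
Q = m * total = 6.9 * 365.35
Q = 2520.9 kJ

2520.9


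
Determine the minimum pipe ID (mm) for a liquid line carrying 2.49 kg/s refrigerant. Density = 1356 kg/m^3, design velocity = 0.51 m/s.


A = m_dot / (rho * v) = 2.49 / (1356 * 0.51) = 0.003600555266 m^2
d = sqrt(4*A/pi) * 1000
d = 67.7 mm

67.7


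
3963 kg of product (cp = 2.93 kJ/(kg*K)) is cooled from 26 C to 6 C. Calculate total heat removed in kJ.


dT = 26 - (6) = 20 K
Q = m * cp * dT = 3963 * 2.93 * 20
Q = 232232 kJ

232232


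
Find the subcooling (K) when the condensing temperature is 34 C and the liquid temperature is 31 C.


Subcooling = T_cond - T_liquid
Subcooling = 34 - 31
Subcooling = 3 K

3


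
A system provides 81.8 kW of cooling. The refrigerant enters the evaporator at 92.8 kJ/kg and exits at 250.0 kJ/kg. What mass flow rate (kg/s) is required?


dh = 250.0 - 92.8 = 157.2 kJ/kg
m_dot = Q / dh = 81.8 / 157.2 = 0.5204 kg/s

0.5204


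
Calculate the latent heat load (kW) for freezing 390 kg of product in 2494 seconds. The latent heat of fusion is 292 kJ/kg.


Q_lat = m * h_fg / t
Q_lat = 390 * 292 / 2494
Q_lat = 45.66 kW

45.66


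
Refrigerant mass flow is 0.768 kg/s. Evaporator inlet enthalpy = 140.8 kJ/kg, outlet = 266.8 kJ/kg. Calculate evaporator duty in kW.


dh = 266.8 - 140.8 = 126.0 kJ/kg
Q_evap = m_dot * dh = 0.768 * 126.0
Q_evap = 96.77 kW

96.77


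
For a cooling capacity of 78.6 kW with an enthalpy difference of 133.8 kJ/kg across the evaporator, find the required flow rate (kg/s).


m_dot = Q / dh
m_dot = 78.6 / 133.8
m_dot = 0.5874 kg/s

0.5874


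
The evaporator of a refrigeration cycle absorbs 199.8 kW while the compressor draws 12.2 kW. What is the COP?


COP = Q_evap / W
COP = 199.8 / 12.2
COP = 16.377

16.377


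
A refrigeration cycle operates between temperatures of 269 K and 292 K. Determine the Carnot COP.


dT = 292 - 269 = 23 K
COP_carnot = T_cold / dT = 269 / 23
COP_carnot = 11.696

11.696


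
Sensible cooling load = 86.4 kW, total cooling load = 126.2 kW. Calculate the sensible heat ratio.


SHR = Q_sensible / Q_total
SHR = 86.4 / 126.2
SHR = 0.685

0.685


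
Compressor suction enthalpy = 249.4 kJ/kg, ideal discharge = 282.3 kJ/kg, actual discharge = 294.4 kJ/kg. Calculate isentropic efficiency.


dh_ideal = 282.3 - 249.4 = 32.9 kJ/kg
dh_actual = 294.4 - 249.4 = 45.0 kJ/kg
eta_s = dh_ideal / dh_actual = 32.9 / 45.0
eta_s = 0.7311

0.7311


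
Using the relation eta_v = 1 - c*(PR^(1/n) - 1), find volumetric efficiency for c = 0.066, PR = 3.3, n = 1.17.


PR^(1/n) = 3.3^(1/1.17) = 2.77443342
eta_v = 1 - 0.066 * (2.77443342 - 1)
eta_v = 0.8829

0.8829


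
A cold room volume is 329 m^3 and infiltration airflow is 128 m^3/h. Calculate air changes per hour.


ACH = flow / volume
ACH = 128 / 329
ACH = 0.389

0.389


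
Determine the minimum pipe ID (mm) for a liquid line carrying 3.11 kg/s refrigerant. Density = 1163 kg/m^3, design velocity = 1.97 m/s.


A = m_dot / (rho * v) = 3.11 / (1163 * 1.97) = 0.001357420639 m^2
d = sqrt(4*A/pi) * 1000
d = 41.6 mm

41.6


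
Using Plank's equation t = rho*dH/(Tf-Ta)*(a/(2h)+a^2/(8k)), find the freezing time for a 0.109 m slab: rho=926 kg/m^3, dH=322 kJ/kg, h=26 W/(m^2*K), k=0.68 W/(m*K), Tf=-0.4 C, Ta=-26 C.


dT = -0.4 - (-26) = 25.6 K
term1 = a/(2h) = 0.109/(2*26) = 0.002096153846
term2 = a^2/(8k) = 0.109^2/(8*0.68) = 0.002184007353
t = rho*dH*1000/dT * (term1 + term2)
t = 926*322*1000/25.6 * (0.002096153846 + 0.002184007353)
t = 49853 s

49853


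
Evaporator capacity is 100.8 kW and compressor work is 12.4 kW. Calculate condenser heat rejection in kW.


Q_cond = Q_evap + W
Q_cond = 100.8 + 12.4
Q_cond = 113.2 kW

113.2


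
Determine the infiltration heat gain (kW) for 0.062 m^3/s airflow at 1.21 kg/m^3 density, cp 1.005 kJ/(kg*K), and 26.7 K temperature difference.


Q = V_dot * rho * cp * dT
Q = 0.062 * 1.21 * 1.005 * 26.7
Q = 2.013 kW

2.013


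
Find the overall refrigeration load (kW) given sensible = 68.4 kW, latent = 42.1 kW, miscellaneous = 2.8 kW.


Q_total = Q_s + Q_l + Q_misc
Q_total = 68.4 + 42.1 + 2.8
Q_total = 113.3 kW

113.3


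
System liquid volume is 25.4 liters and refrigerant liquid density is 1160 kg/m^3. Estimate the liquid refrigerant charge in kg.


Charge = V * rho / 1000
Charge = 25.4 * 1160 / 1000
Charge = 29.46 kg

29.46


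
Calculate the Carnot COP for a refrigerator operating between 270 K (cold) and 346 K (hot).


dT = 346 - 270 = 76 K
COP_carnot = T_cold / dT = 270 / 76
COP_carnot = 3.553

3.553


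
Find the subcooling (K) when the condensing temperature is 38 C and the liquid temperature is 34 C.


Subcooling = T_cond - T_liquid
Subcooling = 38 - 34
Subcooling = 4 K

4


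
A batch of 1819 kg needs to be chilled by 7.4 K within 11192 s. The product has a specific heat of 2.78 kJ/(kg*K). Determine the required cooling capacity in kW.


Q = m * cp * dT / t
Q = 1819 * 2.78 * 7.4 / 11192
Q = 3.344 kW

3.344


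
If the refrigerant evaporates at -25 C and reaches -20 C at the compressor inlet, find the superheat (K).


Superheat = T_suction - T_evap
Superheat = -20 - (-25)
Superheat = 5 K

5


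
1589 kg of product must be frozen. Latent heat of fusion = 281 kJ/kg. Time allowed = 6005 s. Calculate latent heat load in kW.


Q_lat = m * h_fg / t
Q_lat = 1589 * 281 / 6005
Q_lat = 74.36 kW

74.36


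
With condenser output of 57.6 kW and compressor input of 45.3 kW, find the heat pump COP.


COP_hp = Q_cond / W
COP_hp = 57.6 / 45.3
COP_hp = 1.272

1.272


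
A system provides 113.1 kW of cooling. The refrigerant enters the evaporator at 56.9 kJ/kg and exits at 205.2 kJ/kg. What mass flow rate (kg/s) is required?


dh = 205.2 - 56.9 = 148.3 kJ/kg
m_dot = Q / dh = 113.1 / 148.3 = 0.7626 kg/s

0.7626


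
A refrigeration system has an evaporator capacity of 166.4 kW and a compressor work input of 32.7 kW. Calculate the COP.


COP = Q_evap / W
COP = 166.4 / 32.7
COP = 5.089

5.089


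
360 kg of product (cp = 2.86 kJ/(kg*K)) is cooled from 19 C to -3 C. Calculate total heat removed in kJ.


dT = 19 - (-3) = 22 K
Q = m * cp * dT = 360 * 2.86 * 22
Q = 22651 kJ

22651


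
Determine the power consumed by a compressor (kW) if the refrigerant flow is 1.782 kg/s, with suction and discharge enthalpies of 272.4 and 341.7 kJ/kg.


dh = 341.7 - 272.4 = 69.3 kJ/kg
W = m_dot * dh = 1.782 * 69.3 = 123.49 kW

123.49


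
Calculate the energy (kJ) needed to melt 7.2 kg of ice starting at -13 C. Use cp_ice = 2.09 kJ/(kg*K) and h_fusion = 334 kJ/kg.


Sensible heat = cp * dT = 2.09 * 13 = 27.17 kJ/kg
Total per kg = 27.17 + 334 = 361.17 kJ/kg
Q = m * total = 7.2 * 361.17
Q = 2600.4 kJ

2600.4


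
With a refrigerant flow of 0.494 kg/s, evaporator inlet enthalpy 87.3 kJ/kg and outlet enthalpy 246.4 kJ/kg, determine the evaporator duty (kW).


dh = 246.4 - 87.3 = 159.1 kJ/kg
Q_evap = m_dot * dh = 0.494 * 159.1
Q_evap = 78.6 kW

78.6


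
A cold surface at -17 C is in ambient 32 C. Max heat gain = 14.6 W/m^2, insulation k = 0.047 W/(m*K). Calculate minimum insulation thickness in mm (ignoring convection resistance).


dT = 32 - (-17) = 49 K
thickness = k * dT / q_max * 1000
thickness = 0.047 * 49 / 14.6 * 1000
thickness = 157.7 mm

157.7


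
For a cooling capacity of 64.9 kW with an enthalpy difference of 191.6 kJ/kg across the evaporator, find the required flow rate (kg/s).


m_dot = Q / dh
m_dot = 64.9 / 191.6
m_dot = 0.3387 kg/s

0.3387


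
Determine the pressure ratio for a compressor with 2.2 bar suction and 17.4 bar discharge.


PR = P_high / P_low
PR = 17.4 / 2.2
PR = 7.909

7.909
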